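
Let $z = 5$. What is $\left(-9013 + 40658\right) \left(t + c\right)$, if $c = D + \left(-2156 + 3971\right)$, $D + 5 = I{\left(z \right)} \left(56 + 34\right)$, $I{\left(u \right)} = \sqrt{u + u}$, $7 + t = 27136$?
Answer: $915774655 + 2848050 \sqrt{10} \approx 9.2478 \cdot 10^{8}$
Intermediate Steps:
$t = 27129$ ($t = -7 + 27136 = 27129$)
$I{\left(u \right)} = \sqrt{2} \sqrt{u}$ ($I{\left(u \right)} = \sqrt{2 u} = \sqrt{2} \sqrt{u}$)
$D = -5 + 90 \sqrt{10}$ ($D = -5 + \sqrt{2} \sqrt{5} \left(56 + 34\right) = -5 + \sqrt{10} \cdot 90 = -5 + 90 \sqrt{10} \approx 279.6$)
$c = 1810 + 90 \sqrt{10}$ ($c = \left(-5 + 90 \sqrt{10}\right) + \left(-2156 + 3971\right) = \left(-5 + 90 \sqrt{10}\right) + 1815 = 1810 + 90 \sqrt{10} \approx 2094.6$)
$\left(-9013 + 40658\right) \left(t + c\right) = \left(-9013 + 40658\right) \left(27129 + \left(1810 + 90 \sqrt{10}\right)\right) = 31645 \left(28939 + 90 \sqrt{10}\right) = 915774655 + 2848050 \sqrt{10}$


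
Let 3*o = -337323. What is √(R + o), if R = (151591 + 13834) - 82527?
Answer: I*√29543 ≈ 171.88*I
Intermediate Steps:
o = -112441 (o = (⅓)*(-337323) = -112441)
R = 82898 (R = 165425 - 82527 = 82898)
√(R + o) = √(82898 - 112441) = √(-29543) = I*√29543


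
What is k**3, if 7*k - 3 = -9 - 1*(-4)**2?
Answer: -10648/343 ≈ -31.044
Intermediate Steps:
k = -22/7 (k = 3/7 + (-9 - 1*(-4)**2)/7 = 3/7 + (-9 - 1*16)/7 = 3/7 + (-9 - 16)/7 = 3/7 + (1/7)*(-25) = 3/7 - 25/7 = -22/7 ≈ -3.1429)
k**3 = (-22/7)**3 = -10648/343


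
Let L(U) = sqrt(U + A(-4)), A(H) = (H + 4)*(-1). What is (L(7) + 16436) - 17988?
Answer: -1552 + sqrt(7) ≈ -1549.4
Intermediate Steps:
A(H) = -4 - H (A(H) = (4 + H)*(-1) = -4 - H)
L(U) = sqrt(U) (L(U) = sqrt(U + (-4 - 1*(-4))) = sqrt(U + (-4 + 4)) = sqrt(U + 0) = sqrt(U))
(L(7) + 16436) - 17988 = (sqrt(7) + 16436) - 17988 = (16436 + sqrt(7)) - 17988 = -1552 + sqrt(7)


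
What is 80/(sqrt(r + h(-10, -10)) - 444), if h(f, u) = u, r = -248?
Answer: -5920/32899 - 40*I*sqrt(258)/98697 ≈ -0.17994 - 0.0065098*I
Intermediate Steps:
80/(sqrt(r + h(-10, -10)) - 444) = 80/(sqrt(-248 - 10) - 444) = 80/(sqrt(-258) - 444) = 80/(I*sqrt(258) - 444) = 80/(-444 + I*sqrt(258))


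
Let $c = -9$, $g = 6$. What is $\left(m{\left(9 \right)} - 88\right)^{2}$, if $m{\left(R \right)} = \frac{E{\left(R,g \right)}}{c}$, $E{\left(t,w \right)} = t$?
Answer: $7921$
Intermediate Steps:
$m{\left(R \right)} = - \frac{R}{9}$ ($m{\left(R \right)} = \frac{R}{-9} = R \left(- \frac{1}{9}\right) = - \frac{R}{9}$)
$\left(m{\left(9 \right)} - 88\right)^{2} = \left(\left(- \frac{1}{9}\right) 9 - 88\right)^{2} = \left(-1 - 88\right)^{2} = \left(-89\right)^{2} = 7921$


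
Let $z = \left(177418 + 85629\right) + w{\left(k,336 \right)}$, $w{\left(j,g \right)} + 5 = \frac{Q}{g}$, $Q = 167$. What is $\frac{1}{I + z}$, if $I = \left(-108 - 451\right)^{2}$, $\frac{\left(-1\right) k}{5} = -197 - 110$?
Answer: $\frac{336}{193375895} \approx 1.7375 \cdot 10^{-6}$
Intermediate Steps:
$k = 1535$ ($k = - 5 \left(-197 - 110\right) = \left(-5\right) \left(-307\right) = 1535$)
$w{\left(j,g \right)} = -5 + \frac{167}{g}$
$z = \frac{88382279}{336}$ ($z = \left(177418 + 85629\right) - \left(5 - \frac{167}{336}\right) = 263047 + \left(-5 + 167 \cdot \frac{1}{336}\right) = 263047 + \left(-5 + \frac{167}{336}\right) = 263047 - \frac{1513}{336} = \frac{88382279}{336} \approx 2.6304 \cdot 10^{5}$)
$I = 312481$ ($I = \left(-559\right)^{2} = 312481$)
$\frac{1}{I + z} = \frac{1}{312481 + \frac{88382279}{336}} = \frac{1}{\frac{193375895}{336}} = \frac{336}{193375895}$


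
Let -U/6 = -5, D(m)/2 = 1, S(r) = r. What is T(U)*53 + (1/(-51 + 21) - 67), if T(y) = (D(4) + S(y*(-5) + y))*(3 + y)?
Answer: -6193471/30 ≈ -2.0645e+5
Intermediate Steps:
D(m) = 2 (D(m) = 2*1 = 2)
U = 30 (U = -6*(-5) = 30)
T(y) = (2 - 4*y)*(3 + y) (T(y) = (2 + (y*(-5) + y))*(3 + y) = (2 + (-5*y + y))*(3 + y) = (2 - 4*y)*(3 + y))
T(U)*53 + (1/(-51 + 21) - 67) = (6 - 10*30 - 4*30²)*53 + (1/(-51 + 21) - 67) = (6 - 300 - 4*900)*53 + (1/(-30) - 67) = (6 - 300 - 3600)*53 + (-1/30 - 67) = -3894*53 - 2011/30 = -206382 - 2011/30 = -6193471/30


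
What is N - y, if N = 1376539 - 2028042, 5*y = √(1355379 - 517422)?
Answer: -651503 - √837957/5 ≈ -6.5169e+5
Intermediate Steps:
y = √837957/5 (y = √(1355379 - 517422)/5 = √837957/5 ≈ 183.08)
N = -651503
N - y = -651503 - √837957/5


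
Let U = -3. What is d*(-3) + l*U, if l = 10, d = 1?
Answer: -33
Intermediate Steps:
d*(-3) + l*U = 1*(-3) + 10*(-3) = -3 - 30 = -33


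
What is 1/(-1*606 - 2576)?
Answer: -1/3182 ≈ -0.00031427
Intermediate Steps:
1/(-1*606 - 2576) = 1/(-606 - 2576) = 1/(-3182) = -1/3182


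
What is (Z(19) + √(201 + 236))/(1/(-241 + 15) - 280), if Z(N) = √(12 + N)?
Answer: -226*√31/63281 - 226*√437/63281 ≈ -0.094543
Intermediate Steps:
(Z(19) + √(201 + 236))/(1/(-241 + 15) - 280) = (√(12 + 19) + √(201 + 236))/(1/(-241 + 15) - 280) = (√31 + √437)/(1/(-226) - 280) = (√31 + √437)/(-1/226 - 280) = (√31 + √437)/(-63281/226) = (√31 + √437)*(-226/63281) = -226*√31/63281 - 226*√437/63281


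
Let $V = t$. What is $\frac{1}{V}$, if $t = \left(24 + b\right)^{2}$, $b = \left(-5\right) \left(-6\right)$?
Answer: $\frac{1}{2916} \approx 0.00034294$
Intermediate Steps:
$b = 30$
$t = 2916$ ($t = \left(24 + 30\right)^{2} = 54^{2} = 2916$)
$V = 2916$
$\frac{1}{V} = \frac{1}{2916}$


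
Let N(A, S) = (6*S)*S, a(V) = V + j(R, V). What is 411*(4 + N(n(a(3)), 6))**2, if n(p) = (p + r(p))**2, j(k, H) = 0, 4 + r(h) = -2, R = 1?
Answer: 19892400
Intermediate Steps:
r(h) = -6 (r(h) = -4 - 2 = -6)
a(V) = V (a(V) = V + 0 = V)
n(p) = (-6 + p)**2 (n(p) = (p - 6)**2 = (-6 + p)**2)
N(A, S) = 6*S**2
411*(4 + N(n(a(3)), 6))**2 = 411*(4 + 6*6**2)**2 = 411*(4 + 6*36)**2 = 411*(4 + 216)**2 = 411*220**2 = 411*48400 = 19892400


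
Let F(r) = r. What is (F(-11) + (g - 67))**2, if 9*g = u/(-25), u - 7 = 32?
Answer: 34374769/5625 ≈ 6111.1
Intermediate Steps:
u = 39 (u = 7 + 32 = 39)
g = -13/75 (g = (39/(-25))/9 = (39*(-1/25))/9 = (1/9)*(-39/25) = -13/75 ≈ -0.17333)
(F(-11) + (g - 67))**2 = (-11 + (-13/75 - 67))**2 = (-11 - 5038/75)**2 = (-5863/75)**2 = 34374769/5625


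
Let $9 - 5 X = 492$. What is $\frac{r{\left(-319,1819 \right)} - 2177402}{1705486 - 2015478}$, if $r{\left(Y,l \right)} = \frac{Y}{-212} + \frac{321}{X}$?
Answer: $\frac{74319147125}{10580646944} \approx 7.0241$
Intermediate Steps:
$X = - \frac{483}{5}$ ($X = \frac{9}{5} - \frac{492}{5} = - \frac{483}{5} \approx -96.6$)
$r{\left(Y,l \right)} = - \frac{535}{161} - \frac{Y}{212}$ ($r{\left(Y,l \right)} = \frac{Y}{-212} + \frac{321}{- \frac{483}{5}} = Y \left(- \frac{1}{212}\right) + 321 \left(- \frac{5}{483}\right) = - \frac{Y}{212} - \frac{535}{161} = - \frac{535}{161} - \frac{Y}{212}$)
$\frac{r{\left(-319,1819 \right)} - 2177402}{1705486 - 2015478} = \frac{\left(- \frac{535}{161} - - \frac{319}{212}\right) - 2177402}{1705486 - 2015478} = \frac{\left(- \frac{535}{161} + \frac{319}{212}\right) - 2177402}{-309992} = \left(- \frac{62061}{34132} - 2177402\right) \left(- \frac{1}{309992}\right) = \left(- \frac{74319147125}{34132}\right) \left(- \frac{1}{309992}\right) = \frac{74319147125}{10580646944}$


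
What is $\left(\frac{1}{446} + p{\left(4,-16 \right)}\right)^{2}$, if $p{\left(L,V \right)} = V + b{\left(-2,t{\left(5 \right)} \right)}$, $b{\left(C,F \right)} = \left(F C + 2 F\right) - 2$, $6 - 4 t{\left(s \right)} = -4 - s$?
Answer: $\frac{64432729}{198916} \approx 323.92$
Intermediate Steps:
$t{\left(s \right)} = \frac{5}{2} + \frac{s}{4}$ ($t{\left(s \right)} = \frac{3}{2} - \frac{-4 - s}{4} = \frac{3}{2} + \left(1 + \frac{s}{4}\right) = \frac{5}{2} + \frac{s}{4}$)
$b{\left(C,F \right)} = -2 + 2 F + C F$ ($b{\left(C,F \right)} = \left(C F + 2 F\right) - 2 = \left(2 F + C F\right) - 2 = -2 + 2 F + C F$)
$p{\left(L,V \right)} = -2 + V$ ($p{\left(L,V \right)} = V - 2 = -2 + V$)
$\left(\frac{1}{446} + p{\left(4,-16 \right)}\right)^{2} = \left(\frac{1}{446} - 18\right)^{2} = \left(- \frac{8027}{446}\right)^{2} = \frac{64432729}{198916}$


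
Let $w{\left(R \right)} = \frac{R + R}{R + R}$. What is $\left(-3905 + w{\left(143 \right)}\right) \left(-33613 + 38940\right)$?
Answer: $-20796608$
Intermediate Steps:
$w{\left(R \right)} = 1$ ($w{\left(R \right)} = \frac{2 R}{2 R} = 2 R \frac{1}{2 R} = 1$)
$\left(-3905 + w{\left(143 \right)}\right) \left(-33613 + 38940\right) = \left(-3905 + 1\right) \left(-33613 + 38940\right) = \left(-3904\right) 5327 = -20796608$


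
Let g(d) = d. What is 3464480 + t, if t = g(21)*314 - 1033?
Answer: 3470041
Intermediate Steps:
t = 5561 (t = 21*314 - 1033 = 6594 - 1033 = 5561)
3464480 + t = 3464480 + 5561 = 3470041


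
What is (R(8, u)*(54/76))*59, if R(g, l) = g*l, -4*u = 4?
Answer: -6372/19 ≈ -335.37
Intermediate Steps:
u = -1 (u = -¼*4 = -1)
(R(8, u)*(54/76))*59 = ((8*(-1))*(54/76))*59 = -432/76*59 = -8*27/38*59 = -108/19*59 = -6372/19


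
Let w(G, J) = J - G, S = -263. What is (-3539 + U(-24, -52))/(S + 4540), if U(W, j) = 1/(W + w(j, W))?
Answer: -14155/17108 ≈ -0.82739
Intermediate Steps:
U(W, j) = 1/(-j + 2*W) (U(W, j) = 1/(W + (W - j)) = 1/(-j + 2*W))
(-3539 + U(-24, -52))/(S + 4540) = (-3539 + 1/(-1*(-52) + 2*(-24)))/(-263 + 4540) = (-3539 + 1/(52 - 48))/4277 = (-3539 + 1/4)*(1/4277) = (-3539 + ¼)*(1/4277) = -14155/4*1/4277 = -14155/17108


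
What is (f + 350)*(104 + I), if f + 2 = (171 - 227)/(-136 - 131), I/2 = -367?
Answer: -19524120/89 ≈ -2.1937e+5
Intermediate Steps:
I = -734 (I = 2*(-367) = -734)
f = -478/267 (f = -2 + (171 - 227)/(-136 - 131) = -2 - 56/(-267) = -2 - 56*(-1/267) = -2 + 56/267 = -478/267 ≈ -1.7903)
(f + 350)*(104 + I) = (-478/267 + 350)*(104 - 734) = (92972/267)*(-630) = -19524120/89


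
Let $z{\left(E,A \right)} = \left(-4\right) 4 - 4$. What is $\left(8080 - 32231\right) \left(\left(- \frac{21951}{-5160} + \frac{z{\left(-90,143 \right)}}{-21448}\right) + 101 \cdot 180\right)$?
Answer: $- \frac{2025143916883327}{4611320} \approx -4.3917 \cdot 10^{8}$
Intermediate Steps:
$z{\left(E,A \right)} = -20$ ($z{\left(E,A \right)} = -16 - 4 = -20$)
$\left(8080 - 32231\right) \left(\left(- \frac{21951}{-5160} + \frac{z{\left(-90,143 \right)}}{-21448}\right) + 101 \cdot 180\right) = \left(8080 - 32231\right) \left(\left(- \frac{21951}{-5160} - \frac{20}{-21448}\right) + 101 \cdot 180\right) = - 24151 \left(\left(\left(-21951\right) \left(- \frac{1}{5160}\right) - - \frac{5}{5362}\right) + 18180\right) = - 24151 \left(\left(\frac{7317}{1720} + \frac{5}{5362}\right) + 18180\right) = - 24151 \left(\frac{19621177}{4611320} + 18180\right) = \left(-24151\right) \frac{83853418777}{4611320} = - \frac{2025143916883327}{4611320}$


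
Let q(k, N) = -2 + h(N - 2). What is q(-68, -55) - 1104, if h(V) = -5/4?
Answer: -4429/4 ≈ -1107.3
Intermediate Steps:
h(V) = -5/4 (h(V) = -5*¼ = -5/4)
q(k, N) = -13/4 (q(k, N) = -2 - 5/4 = -13/4)
q(-68, -55) - 1104 = -13/4 - 1104 = -4429/4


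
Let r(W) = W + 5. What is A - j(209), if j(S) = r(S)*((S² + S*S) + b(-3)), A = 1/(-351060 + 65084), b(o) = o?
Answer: -5346271560177/285976 ≈ -1.8695e+7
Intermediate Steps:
r(W) = 5 + W
A = -1/285976 (A = 1/(-285976) = -1/285976 ≈ -3.4968e-6)
j(S) = (-3 + 2*S²)*(5 + S) (j(S) = (5 + S)*((S² + S*S) - 3) = (5 + S)*((S² + S²) - 3) = (5 + S)*(2*S² - 3) = (5 + S)*(-3 + 2*S²) = (-3 + 2*S²)*(5 + S))
A - j(209) = -1/285976 - (-3 + 2*209²)*(5 + 209) = -1/285976 - (-3 + 2*43681)*214 = -1/285976 - (-3 + 87362)*214 = -1/285976 - 87359*214 = -1/285976 - 1*18694826 = -1/285976 - 18694826 = -5346271560177/285976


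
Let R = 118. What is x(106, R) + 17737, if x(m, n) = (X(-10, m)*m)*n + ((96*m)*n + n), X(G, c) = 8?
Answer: 1318687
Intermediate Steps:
x(m, n) = n + 104*m*n (x(m, n) = (8*m)*n + ((96*m)*n + n) = 8*m*n + (96*m*n + n) = 8*m*n + (n + 96*m*n) = n + 104*m*n)
x(106, R) + 17737 = 118*(1 + 104*106) + 17737 = 118*(1 + 11024) + 17737 = 118*11025 + 17737 = 1300950 + 17737 = 1318687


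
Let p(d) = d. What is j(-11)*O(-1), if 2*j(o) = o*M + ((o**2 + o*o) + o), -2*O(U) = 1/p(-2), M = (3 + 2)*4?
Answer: 11/8 ≈ 1.3750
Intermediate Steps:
M = 20 (M = 5*4 = 20)
O(U) = 1/4 (O(U) = -1/2/(-2) = -1/2*(-1/2) = 1/4)
j(o) = o**2 + 21*o/2 (j(o) = (o*20 + ((o**2 + o*o) + o))/2 = (20*o + ((o**2 + o**2) + o))/2 = (20*o + (2*o**2 + o))/2 = (20*o + (o + 2*o**2))/2 = (2*o**2 + 21*o)/2 = o**2 + 21*o/2)
j(-11)*O(-1) = ((1/2)*(-11)*(21 + 2*(-11)))*(1/4) = ((1/2)*(-11)*(21 - 22))*(1/4) = ((1/2)*(-11)*(-1))*(1/4) = (11/2)*(1/4) = 11/8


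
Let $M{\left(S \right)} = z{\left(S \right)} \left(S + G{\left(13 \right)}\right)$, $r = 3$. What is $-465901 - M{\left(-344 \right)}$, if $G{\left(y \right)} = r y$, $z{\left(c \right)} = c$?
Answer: $-570821$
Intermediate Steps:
$G{\left(y \right)} = 3 y$
$M{\left(S \right)} = S \left(39 + S\right)$ ($M{\left(S \right)} = S \left(S + 3 \cdot 13\right) = S \left(S + 39\right) = S \left(39 + S\right)$)
$-465901 - M{\left(-344 \right)} = -465901 - - 344 \left(39 - 344\right) = -465901 - \left(-344\right) \left(-305\right) = -465901 - 104920 = -570821$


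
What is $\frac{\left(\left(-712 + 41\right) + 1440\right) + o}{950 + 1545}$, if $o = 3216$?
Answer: $\frac{797}{499} \approx 1.5972$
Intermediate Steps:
$\frac{\left(\left(-712 + 41\right) + 1440\right) + o}{950 + 1545} = \frac{\left(\left(-712 + 41\right) + 1440\right) + 3216}{950 + 1545} = \frac{\left(-671 + 1440\right) + 3216}{2495} = \left(769 + 3216\right) \frac{1}{2495} = 3985 \cdot \frac{1}{2495} = \frac{797}{499}$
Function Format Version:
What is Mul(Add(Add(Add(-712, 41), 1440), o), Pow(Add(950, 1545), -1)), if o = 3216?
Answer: Rational(797, 499) ≈ 1.5972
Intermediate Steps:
Mul(Add(Add(Add(-712, 41), 1440), o), Pow(Add(950, 1545), -1)) = Mul(Add(Add(Add(-712, 41), 1440), 3216), Pow(Add(950, 1545), -1)) = Mul(Add(Add(-671, 1440), 3216), Pow(2495, -1)) = Mul(Add(769, 3216), Rational(1, 2495)) = Mul(3985, Rational(1, 2495)) = Rational(797, 499)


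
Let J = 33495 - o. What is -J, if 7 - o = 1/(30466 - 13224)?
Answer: -577400097/17242 ≈ -33488.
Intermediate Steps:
o = 120693/17242 (o = 7 - 1/(30466 - 13224) = 7 - 1/17242 = 120693/17242 ≈ 6.9999)
J = 577400097/17242 (J = 33495 - 1*120693/17242 = 33495 - 120693/17242 = 577400097/17242 ≈ 33488.)
-J = -1*577400097/17242 = -577400097/17242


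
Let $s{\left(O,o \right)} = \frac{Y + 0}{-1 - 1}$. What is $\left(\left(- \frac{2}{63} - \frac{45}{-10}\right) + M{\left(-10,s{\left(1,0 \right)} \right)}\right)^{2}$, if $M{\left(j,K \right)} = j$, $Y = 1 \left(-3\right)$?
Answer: $\frac{485809}{15876} \approx 30.6$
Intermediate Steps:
$Y = -3$
$s{\left(O,o \right)} = \frac{3}{2}$ ($s{\left(O,o \right)} = \frac{-3 + 0}{-1 - 1} = - \frac{3}{-2} = \left(-3\right) \left(- \frac{1}{2}\right) = \frac{3}{2}$)
$\left(\left(- \frac{2}{63} - \frac{45}{-10}\right) + M{\left(-10,s{\left(1,0 \right)} \right)}\right)^{2} = \left(\left(- \frac{2}{63} - \frac{45}{-10}\right) - 10\right)^{2} = \left(\left(\left(-2\right) \frac{1}{63} - - \frac{9}{2}\right) - 10\right)^{2} = \left(\left(- \frac{2}{63} + \frac{9}{2}\right) - 10\right)^{2} = \left(\frac{563}{126} - 10\right)^{2} = \left(- \frac{697}{126}\right)^{2} = \frac{485809}{15876}$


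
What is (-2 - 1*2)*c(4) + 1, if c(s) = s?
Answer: -15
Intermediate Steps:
(-2 - 1*2)*c(4) + 1 = (-2 - 1*2)*4 + 1 = (-2 - 2)*4 + 1 = -4*4 + 1 = -16 + 1 = -15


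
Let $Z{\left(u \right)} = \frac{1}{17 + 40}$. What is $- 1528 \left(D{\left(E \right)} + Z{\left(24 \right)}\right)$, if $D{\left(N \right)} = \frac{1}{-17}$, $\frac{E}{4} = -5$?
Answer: $\frac{61120}{969} \approx 63.075$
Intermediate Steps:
$E = -20$ ($E = 4 \left(-5\right) = -20$)
$Z{\left(u \right)} = \frac{1}{57}$
$D{\left(N \right)} = - \frac{1}{17}$
$- 1528 \left(D{\left(E \right)} + Z{\left(24 \right)}\right) = - 1528 \left(- \frac{1}{17} + \frac{1}{57}\right) = \left(-1528\right) \left(- \frac{40}{969}\right) = \frac{61120}{969}$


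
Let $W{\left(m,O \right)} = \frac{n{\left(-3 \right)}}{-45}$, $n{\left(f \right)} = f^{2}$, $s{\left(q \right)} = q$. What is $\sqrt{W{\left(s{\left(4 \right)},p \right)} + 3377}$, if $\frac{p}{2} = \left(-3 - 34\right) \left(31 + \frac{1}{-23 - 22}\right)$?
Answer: $\frac{6 \sqrt{2345}}{5} \approx 58.11$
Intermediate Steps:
$p = - \frac{103156}{45}$ ($p = 2 \left(-3 - 34\right) \left(31 + \frac{1}{-23 - 22}\right) = 2 \left(- 37 \left(31 + \frac{1}{-45}\right)\right) = 2 \left(- 37 \left(31 - \frac{1}{45}\right)\right) = 2 \left(\left(-37\right) \frac{1394}{45}\right) = 2 \left(- \frac{51578}{45}\right) = - \frac{103156}{45} \approx -2292.4$)
$W{\left(m,O \right)} = - \frac{1}{5}$ ($W{\left(m,O \right)} = \frac{\left(-3\right)^{2}}{-45} = 9 \left(- \frac{1}{45}\right) = - \frac{1}{5}$)
$\sqrt{W{\left(s{\left(4 \right)},p \right)} + 3377} = \sqrt{- \frac{1}{5} + 3377} = \sqrt{\frac{16884}{5}} = \frac{6 \sqrt{2345}}{5}$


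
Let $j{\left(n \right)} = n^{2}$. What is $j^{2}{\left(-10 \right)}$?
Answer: $10000$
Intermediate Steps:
$j^{2}{\left(-10 \right)} = \left(\left(-10\right)^{2}\right)^{2} = 100^{2} = 10000$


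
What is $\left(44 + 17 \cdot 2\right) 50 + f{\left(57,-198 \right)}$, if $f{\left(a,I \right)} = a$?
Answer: $3957$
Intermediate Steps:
$\left(44 + 17 \cdot 2\right) 50 + f{\left(57,-198 \right)} = \left(44 + 17 \cdot 2\right) 50 + 57 = \left(44 + 34\right) 50 + 57 = 78 \cdot 50 + 57 = 3900 + 57 = 3957$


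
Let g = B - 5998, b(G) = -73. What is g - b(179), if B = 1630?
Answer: -4295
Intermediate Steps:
g = -4368 (g = 1630 - 5998 = -4368)
g - b(179) = -4368 - 1*(-73) = -4368 + 73 = -4295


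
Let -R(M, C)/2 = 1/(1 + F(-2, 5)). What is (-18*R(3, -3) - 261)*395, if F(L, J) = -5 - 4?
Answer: -209745/2 ≈ -1.0487e+5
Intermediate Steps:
F(L, J) = -9
R(M, C) = ¼ (R(M, C) = -2/(1 - 9) = -2/(-8) = -2*(-⅛) = ¼)
(-18*R(3, -3) - 261)*395 = (-18*¼ - 261)*395 = (-9/2 - 261)*395 = -531/2*395 = -209745/2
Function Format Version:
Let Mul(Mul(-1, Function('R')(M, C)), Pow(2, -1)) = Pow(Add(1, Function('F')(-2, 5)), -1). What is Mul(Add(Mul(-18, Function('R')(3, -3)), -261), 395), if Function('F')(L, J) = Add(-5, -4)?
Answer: Rational(-209745, 2) ≈ -1.0487e+5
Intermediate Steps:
Function('F')(L, J) = -9
Function('R')(M, C) = Rational(1, 4) (Function('R')(M, C) = Mul(-2, Pow(Add(1, -9), -1)) = Mul(-2, Pow(-8, -1)) = Mul(-2, Rational(-1, 8)) = Rational(1, 4))
Mul(Add(Mul(-18, Function('R')(3, -3)), -261), 395) = Mul(Add(Mul(-18, Rational(1, 4)), -261), 395) = Mul(Add(Rational(-9, 2), -261), 395) = Mul(Rational(-531, 2), 395) = Rational(-209745, 2)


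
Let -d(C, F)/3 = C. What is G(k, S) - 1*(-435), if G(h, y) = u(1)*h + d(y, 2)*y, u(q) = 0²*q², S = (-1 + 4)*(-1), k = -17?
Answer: 408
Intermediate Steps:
d(C, F) = -3*C
S = -3 (S = 3*(-1) = -3)
u(q) = 0 (u(q) = 0*q² = 0)
G(h, y) = -3*y² (G(h, y) = 0*h + (-3*y)*y = 0 - 3*y² = -3*y²)
G(k, S) - 1*(-435) = -3*(-3)² - 1*(-435) = -3*9 + 435 = -27 + 435 = 408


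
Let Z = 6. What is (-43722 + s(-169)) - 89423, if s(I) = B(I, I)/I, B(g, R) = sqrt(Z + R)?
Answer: -133145 - I*sqrt(163)/169 ≈ -1.3315e+5 - 0.075545*I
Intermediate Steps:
B(g, R) = sqrt(6 + R)
s(I) = sqrt(6 + I)/I
(-43722 + s(-169)) - 89423 = (-43722 + sqrt(6 - 169)/(-169)) - 89423 = (-43722 - I*sqrt(163)/169) - 89423 = -133145 - I*sqrt(163)/169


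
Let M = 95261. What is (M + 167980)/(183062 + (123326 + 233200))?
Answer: 263241/539588 ≈ 0.48786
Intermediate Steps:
(M + 167980)/(183062 + (123326 + 233200)) = (95261 + 167980)/(183062 + (123326 + 233200)) = 263241/(183062 + 356526) = 263241/539588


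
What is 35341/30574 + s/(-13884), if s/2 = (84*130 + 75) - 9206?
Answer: 47660084/53061177 ≈ 0.89821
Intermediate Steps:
s = 3578 (s = 2*((84*130 + 75) - 9206) = 2*((10920 + 75) - 9206) = 2*(10995 - 9206) = 2*1789 = 3578)
35341/30574 + s/(-13884) = 35341/30574 + 3578/(-13884) = 35341*(1/30574) + 3578*(-1/13884) = 35341/30574 - 1789/6942 = 47660084/53061177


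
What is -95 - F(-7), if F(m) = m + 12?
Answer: -100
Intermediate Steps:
F(m) = 12 + m
-95 - F(-7) = -95 - (12 - 7) = -95 - 1*5 = -95 - 5 = -100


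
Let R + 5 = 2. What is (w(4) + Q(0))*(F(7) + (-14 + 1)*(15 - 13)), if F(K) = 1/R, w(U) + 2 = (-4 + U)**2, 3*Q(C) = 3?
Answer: 79/3 ≈ 26.333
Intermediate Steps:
Q(C) = 1 (Q(C) = (1/3)*3 = 1)
w(U) = -2 + (-4 + U)**2
R = -3 (R = -5 + 2 = -3)
F(K) = -1/3 (F(K) = 1/(-3) = -1/3)
(w(4) + Q(0))*(F(7) + (-14 + 1)*(15 - 13)) = ((-2 + (-4 + 4)**2) + 1)*(-1/3 + (-14 + 1)*(15 - 13)) = ((-2 + 0**2) + 1)*(-1/3 - 13*2) = ((-2 + 0) + 1)*(-1/3 - 26) = (-2 + 1)*(-79/3) = -1*(-79/3) = 79/3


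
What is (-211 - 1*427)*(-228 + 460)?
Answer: -148016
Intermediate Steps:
(-211 - 1*427)*(-228 + 460) = (-211 - 427)*232 = -638*232 = -148016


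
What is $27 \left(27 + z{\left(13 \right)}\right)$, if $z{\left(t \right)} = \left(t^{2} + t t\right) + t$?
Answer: $10206$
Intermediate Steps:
$z{\left(t \right)} = t + 2 t^{2}$ ($z{\left(t \right)} = \left(t^{2} + t^{2}\right) + t = 2 t^{2} + t = t + 2 t^{2}$)
$27 \left(27 + z{\left(13 \right)}\right) = 27 \left(27 + 13 \left(1 + 2 \cdot 13\right)\right) = 27 \left(27 + 13 \left(1 + 26\right)\right) = 27 \left(27 + 13 \cdot 27\right) = 27 \left(27 + 351\right) = 27 \cdot 378 = 10206$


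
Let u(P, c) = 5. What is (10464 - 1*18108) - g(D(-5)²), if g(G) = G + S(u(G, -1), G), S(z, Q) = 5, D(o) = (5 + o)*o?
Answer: -7649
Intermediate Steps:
D(o) = o*(5 + o)
g(G) = 5 + G (g(G) = G + 5 = 5 + G)
(10464 - 1*18108) - g(D(-5)²) = (10464 - 1*18108) - (5 + (-5*(5 - 5))²) = (10464 - 18108) - (5 + (-5*0)²) = -7644 - (5 + 0²) = -7644 - (5 + 0) = -7644 - 1*5 = -7644 - 5 = -7649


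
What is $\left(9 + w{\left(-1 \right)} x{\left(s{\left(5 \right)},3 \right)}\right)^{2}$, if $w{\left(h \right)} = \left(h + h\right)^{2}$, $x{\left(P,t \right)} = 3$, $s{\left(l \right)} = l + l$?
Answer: $441$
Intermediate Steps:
$s{\left(l \right)} = 2 l$
$w{\left(h \right)} = 4 h^{2}$ ($w{\left(h \right)} = \left(2 h\right)^{2} = 4 h^{2}$)
$\left(9 + w{\left(-1 \right)} x{\left(s{\left(5 \right)},3 \right)}\right)^{2} = \left(9 + 4 \left(-1\right)^{2} \cdot 3\right)^{2} = \left(9 + 4 \cdot 1 \cdot 3\right)^{2} = \left(9 + 4 \cdot 3\right)^{2} = \left(9 + 12\right)^{2} = 21^{2} = 441$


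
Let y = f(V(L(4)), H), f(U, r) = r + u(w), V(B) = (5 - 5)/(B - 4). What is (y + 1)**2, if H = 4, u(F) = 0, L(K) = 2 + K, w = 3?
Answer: 25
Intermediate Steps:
V(B) = 0 (V(B) = 0/(-4 + B) = 0)
f(U, r) = r (f(U, r) = r + 0 = r)
y = 4
(y + 1)**2 = (4 + 1)**2 = 5**2 = 25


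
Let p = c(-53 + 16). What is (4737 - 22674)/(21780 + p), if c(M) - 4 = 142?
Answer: -17937/21926 ≈ -0.81807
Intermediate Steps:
c(M) = 146 (c(M) = 4 + 142 = 146)
p = 146
(4737 - 22674)/(21780 + p) = (4737 - 22674)/(21780 + 146) = -17937/21926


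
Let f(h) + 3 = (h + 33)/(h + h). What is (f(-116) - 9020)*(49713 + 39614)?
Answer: -186984010731/232 ≈ -8.0597e+8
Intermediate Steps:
f(h) = -3 + (33 + h)/(2*h) (f(h) = -3 + (h + 33)/(h + h) = -3 + (33 + h)/((2*h)) = -3 + (33 + h)*(1/(2*h)) = -3 + (33 + h)/(2*h))
(f(-116) - 9020)*(49713 + 39614) = ((1/2)*(33 - 5*(-116))/(-116) - 9020)*(49713 + 39614) = ((1/2)*(-1/116)*(33 + 580) - 9020)*89327 = ((1/2)*(-1/116)*613 - 9020)*89327 = (-613/232 - 9020)*89327 = -2093253/232*89327 = -186984010731/232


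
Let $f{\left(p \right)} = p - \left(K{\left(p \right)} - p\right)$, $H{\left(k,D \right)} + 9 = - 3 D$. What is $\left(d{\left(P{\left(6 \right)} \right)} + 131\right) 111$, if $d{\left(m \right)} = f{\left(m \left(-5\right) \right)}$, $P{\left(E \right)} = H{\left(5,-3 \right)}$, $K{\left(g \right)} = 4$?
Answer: $14097$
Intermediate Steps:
$H{\left(k,D \right)} = -9 - 3 D$
$P{\left(E \right)} = 0$ ($P{\left(E \right)} = -9 - -9 = -9 + 9 = 0$)
$f{\left(p \right)} = -4 + 2 p$ ($f{\left(p \right)} = p - \left(4 - p\right) = p + \left(-4 + p\right) = -4 + 2 p$)
$d{\left(m \right)} = -4 - 10 m$ ($d{\left(m \right)} = -4 + 2 m \left(-5\right) = -4 + 2 \left(- 5 m\right) = -4 - 10 m$)
$\left(d{\left(P{\left(6 \right)} \right)} + 131\right) 111 = \left(\left(-4 - 0\right) + 131\right) 111 = \left(\left(-4 + 0\right) + 131\right) 111 = \left(-4 + 131\right) 111 = 127 \cdot 111 = 14097$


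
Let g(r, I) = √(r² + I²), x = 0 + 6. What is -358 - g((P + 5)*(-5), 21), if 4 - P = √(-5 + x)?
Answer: -358 - √2041 ≈ -403.18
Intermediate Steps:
x = 6
P = 3 (P = 4 - √(-5 + 6) = 4 - √1 = 4 - 1*1 = 4 - 1 = 3)
g(r, I) = √(I² + r²)
-358 - g((P + 5)*(-5), 21) = -358 - √(21² + ((3 + 5)*(-5))²) = -358 - √(441 + (8*(-5))²) = -358 - √(441 + (-40)²) = -358 - √(441 + 1600) = -358 - √2041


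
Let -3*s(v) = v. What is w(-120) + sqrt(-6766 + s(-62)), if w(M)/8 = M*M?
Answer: 115200 + 2*I*sqrt(15177)/3 ≈ 1.152e+5 + 82.13*I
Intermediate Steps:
w(M) = 8*M**2 (w(M) = 8*(M*M) = 8*M**2)
s(v) = -v/3
w(-120) + sqrt(-6766 + s(-62)) = 8*(-120)**2 + sqrt(-6766 - 1/3*(-62)) = 8*14400 + sqrt(-6766 + 62/3) = 115200 + sqrt(-20236/3) = 115200 + 2*I*sqrt(15177)/3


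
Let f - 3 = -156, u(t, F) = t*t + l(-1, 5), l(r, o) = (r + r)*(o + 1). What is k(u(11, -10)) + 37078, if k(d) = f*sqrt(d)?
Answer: 37078 - 153*sqrt(109) ≈ 35481.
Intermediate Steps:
l(r, o) = 2*r*(1 + o) (l(r, o) = (2*r)*(1 + o) = 2*r*(1 + o))
u(t, F) = -12 + t**2 (u(t, F) = t*t + 2*(-1)*(1 + 5) = t**2 + 2*(-1)*6 = t**2 - 12 = -12 + t**2)
f = -153 (f = 3 - 156 = -153)
k(d) = -153*sqrt(d)
k(u(11, -10)) + 37078 = -153*sqrt(-12 + 11**2) + 37078 = -153*sqrt(-12 + 121) + 37078 = -153*sqrt(109) + 37078 = 37078 - 153*sqrt(109)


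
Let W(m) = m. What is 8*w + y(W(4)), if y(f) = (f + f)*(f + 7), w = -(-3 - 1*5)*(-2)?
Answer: -40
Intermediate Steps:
w = -16 (w = -(-3 - 5)*(-2) = -1*(-8)*(-2) = 8*(-2) = -16)
y(f) = 2*f*(7 + f) (y(f) = (2*f)*(7 + f) = 2*f*(7 + f))
8*w + y(W(4)) = 8*(-16) + 2*4*(7 + 4) = -128 + 2*4*11 = -128 + 88 = -40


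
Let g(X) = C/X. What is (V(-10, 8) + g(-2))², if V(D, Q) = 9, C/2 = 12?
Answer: 9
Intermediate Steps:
C = 24 (C = 2*12 = 24)
g(X) = 24/X
(V(-10, 8) + g(-2))² = (9 + 24/(-2))² = (9 + 24*(-½))² = (9 - 12)² = (-3)² = 9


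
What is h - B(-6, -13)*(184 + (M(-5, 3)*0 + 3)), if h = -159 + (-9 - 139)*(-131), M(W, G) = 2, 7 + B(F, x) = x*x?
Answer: -11065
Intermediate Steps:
B(F, x) = -7 + x**2 (B(F, x) = -7 + x*x = -7 + x**2)
h = 19229 (h = -159 - 148*(-131) = -159 + 19388 = 19229)
h - B(-6, -13)*(184 + (M(-5, 3)*0 + 3)) = 19229 - (-7 + (-13)**2)*(184 + (2*0 + 3)) = 19229 - (-7 + 169)*(184 + (0 + 3)) = 19229 - 162*(184 + 3) = 19229 - 162*187 = 19229 - 1*30294 = 19229 - 30294 = -11065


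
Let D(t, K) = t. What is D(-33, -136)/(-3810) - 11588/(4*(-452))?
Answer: 1842081/287020 ≈ 6.4180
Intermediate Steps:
D(-33, -136)/(-3810) - 11588/(4*(-452)) = -33/(-3810) - 11588/(4*(-452)) = -33*(-1/3810) - 11588/(-1808) = 11/1270 - 11588*(-1/1808) = 11/1270 + 2897/452 = 1842081/287020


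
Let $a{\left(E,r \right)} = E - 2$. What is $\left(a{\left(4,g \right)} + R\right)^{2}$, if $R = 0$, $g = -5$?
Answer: $4$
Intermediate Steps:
$a{\left(E,r \right)} = -2 + E$
$\left(a{\left(4,g \right)} + R\right)^{2} = \left(\left(-2 + 4\right) + 0\right)^{2} = \left(2 + 0\right)^{2} = 2^{2} = 4$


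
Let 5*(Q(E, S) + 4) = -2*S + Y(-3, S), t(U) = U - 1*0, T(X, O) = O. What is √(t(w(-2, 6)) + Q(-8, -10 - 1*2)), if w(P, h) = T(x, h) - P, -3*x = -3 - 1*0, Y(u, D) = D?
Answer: 4*√10/5 ≈ 2.5298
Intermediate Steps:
x = 1 (x = -(-3 - 1*0)/3 = -(-3 + 0)/3 = -⅓*(-3) = 1)
w(P, h) = h - P
t(U) = U (t(U) = U + 0 = U)
Q(E, S) = -4 - S/5 (Q(E, S) = -4 + (-2*S + S)/5 = -4 + (-S)/5 = -4 - S/5)
√(t(w(-2, 6)) + Q(-8, -10 - 1*2)) = √((6 - 1*(-2)) + (-4 - (-10 - 1*2)/5)) = √((6 + 2) + (-4 - (-10 - 2)/5)) = √(8 + (-4 - ⅕*(-12))) = √(8 + (-4 + 12/5)) = √(8 - 8/5) = √(32/5) = 4*√10/5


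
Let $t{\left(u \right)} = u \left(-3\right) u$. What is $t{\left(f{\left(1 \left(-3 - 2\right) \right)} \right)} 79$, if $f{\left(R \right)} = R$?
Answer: $-5925$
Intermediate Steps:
$t{\left(u \right)} = - 3 u^{2}$ ($t{\left(u \right)} = - 3 u u = - 3 u^{2}$)
$t{\left(f{\left(1 \left(-3 - 2\right) \right)} \right)} 79 = - 3 \left(1 \left(-3 - 2\right)\right)^{2} \cdot 79 = - 3 \left(1 \left(-5\right)\right)^{2} \cdot 79 = - 3 \left(-5\right)^{2} \cdot 79 = \left(-3\right) 25 \cdot 79 = \left(-75\right) 79 = -5925$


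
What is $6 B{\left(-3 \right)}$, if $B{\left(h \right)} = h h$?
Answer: $54$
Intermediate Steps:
$B{\left(h \right)} = h^{2}$
$6 B{\left(-3 \right)} = 6 \left(-3\right)^{2} = 6 \cdot 9 = 54$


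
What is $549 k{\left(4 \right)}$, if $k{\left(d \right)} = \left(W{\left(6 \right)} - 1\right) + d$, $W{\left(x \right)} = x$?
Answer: $4941$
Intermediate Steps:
$k{\left(d \right)} = 5 + d$ ($k{\left(d \right)} = \left(6 - 1\right) + d = 5 + d$)
$549 k{\left(4 \right)} = 549 \left(5 + 4\right) = 549 \cdot 9 = 4941$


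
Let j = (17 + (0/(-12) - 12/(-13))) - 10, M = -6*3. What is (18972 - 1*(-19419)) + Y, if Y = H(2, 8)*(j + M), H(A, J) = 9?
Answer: 497904/13 ≈ 38300.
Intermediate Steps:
M = -18
j = 103/13 (j = (17 + (0*(-1/12) - 12*(-1/13))) - 10 = (17 + (0 + 12/13)) - 10 = (17 + 12/13) - 10 = 233/13 - 10 = 103/13 ≈ 7.9231)
Y = -1179/13 (Y = 9*(103/13 - 18) = 9*(-131/13) = -1179/13 ≈ -90.692)
(18972 - 1*(-19419)) + Y = (18972 - 1*(-19419)) - 1179/13 = (18972 + 19419) - 1179/13 = 38391 - 1179/13 = 497904/13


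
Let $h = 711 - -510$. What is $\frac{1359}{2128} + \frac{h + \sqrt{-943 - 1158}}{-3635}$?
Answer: $\frac{2341677}{7735280} - \frac{i \sqrt{2101}}{3635} \approx 0.30273 - 0.01261 i$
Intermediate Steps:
$h = 1221$ ($h = 711 + 510 = 1221$)
$\frac{1359}{2128} + \frac{h + \sqrt{-943 - 1158}}{-3635} = \frac{1359}{2128} + \frac{1221 + \sqrt{-943 - 1158}}{-3635} = 1359 \cdot \frac{1}{2128} + \left(1221 + \sqrt{-943 - 1158}\right) \left(- \frac{1}{3635}\right) = \frac{1359}{2128} + \left(1221 + \sqrt{-2101}\right) \left(- \frac{1}{3635}\right) = \frac{1359}{2128} + \left(1221 + i \sqrt{2101}\right) \left(- \frac{1}{3635}\right) = \frac{1359}{2128} - \left(\frac{1221}{3635} + \frac{i \sqrt{2101}}{3635}\right) = \frac{2341677}{7735280} - \frac{i \sqrt{2101}}{3635}$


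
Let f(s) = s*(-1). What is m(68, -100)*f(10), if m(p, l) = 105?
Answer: -1050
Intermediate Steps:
f(s) = -s
m(68, -100)*f(10) = 105*(-1*10) = 105*(-10) = -1050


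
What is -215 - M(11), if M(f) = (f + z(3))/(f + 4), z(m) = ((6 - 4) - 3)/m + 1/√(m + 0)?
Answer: -9707/45 - √3/45 ≈ -215.75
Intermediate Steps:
z(m) = m^(-½) - 1/m (z(m) = (2 - 3)/m + 1/√m = -1/m + 1/√m = -1/m + m^(-½) = m^(-½) - 1/m)
M(f) = (-⅓ + f + √3/3)/(4 + f) (M(f) = (f + (3^(-½) - 1/3))/(f + 4) = (f + (√3/3 - 1*⅓))/(4 + f) = (f + (√3/3 - ⅓))/(4 + f) = (f + (-⅓ + √3/3))/(4 + f) = (-⅓ + f + √3/3)/(4 + f))
-215 - M(11) = -215 - (-1 + √3 + 3*11)/(3*(4 + 11)) = -215 - (-1 + √3 + 33)/(3*15) = -215 - (32 + √3)/(3*15) = -215 - (32/45 + √3/45) = -215 + (-32/45 - √3/45) = -9707/45 - √3/45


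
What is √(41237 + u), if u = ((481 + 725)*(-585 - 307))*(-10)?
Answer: 31*√11237 ≈ 3286.1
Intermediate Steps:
u = 10757520 (u = (1206*(-892))*(-10) = -1075752*(-10) = 10757520)
√(41237 + u) = √(41237 + 10757520) = √10798757 = 31*√11237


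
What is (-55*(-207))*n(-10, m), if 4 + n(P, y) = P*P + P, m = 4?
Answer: 979110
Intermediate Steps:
n(P, y) = -4 + P + P**2 (n(P, y) = -4 + (P*P + P) = -4 + (P**2 + P) = -4 + (P + P**2) = -4 + P + P**2)
(-55*(-207))*n(-10, m) = (-55*(-207))*(-4 - 10 + (-10)**2) = 11385*(-4 - 10 + 100) = 11385*86 = 979110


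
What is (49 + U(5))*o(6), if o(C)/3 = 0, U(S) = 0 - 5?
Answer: 0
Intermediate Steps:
U(S) = -5
o(C) = 0 (o(C) = 3*0 = 0)
(49 + U(5))*o(6) = (49 - 5)*0 = 44*0 = 0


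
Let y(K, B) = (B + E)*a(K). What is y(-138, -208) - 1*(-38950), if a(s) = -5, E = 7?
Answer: 39955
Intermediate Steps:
y(K, B) = -35 - 5*B (y(K, B) = (B + 7)*(-5) = (7 + B)*(-5) = -35 - 5*B)
y(-138, -208) - 1*(-38950) = (-35 - 5*(-208)) - 1*(-38950) = (-35 + 1040) + 38950 = 1005 + 38950 = 39955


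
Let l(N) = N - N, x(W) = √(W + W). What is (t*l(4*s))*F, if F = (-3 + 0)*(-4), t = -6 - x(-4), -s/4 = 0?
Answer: 0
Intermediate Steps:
s = 0 (s = -4*0 = 0)
x(W) = √2*√W (x(W) = √(2*W) = √2*√W)
l(N) = 0
t = -6 - 2*I*√2 (t = -6 - √2*√(-4) = -6 - √2*2*I = -6 - 2*I*√2 ≈ -6.0 - 2.8284*I)
F = 12 (F = -3*(-4) = 12)
(t*l(4*s))*F = ((-6 - 2*I*√2)*0)*12 = 0*12 = 0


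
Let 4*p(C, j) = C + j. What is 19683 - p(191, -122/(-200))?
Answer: 7854039/400 ≈ 19635.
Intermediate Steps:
p(C, j) = C/4 + j/4 (p(C, j) = (C + j)/4 = C/4 + j/4)
19683 - p(191, -122/(-200)) = 19683 - ((¼)*191 + (-122/(-200))/4) = 19683 - (191/4 + (-122*(-1/200))/4) = 19683 - (191/4 + (¼)*(61/100)) = 19683 - (191/4 + 61/400) = 19683 - 1*19161/400 = 19683 - 19161/400 = 7854039/400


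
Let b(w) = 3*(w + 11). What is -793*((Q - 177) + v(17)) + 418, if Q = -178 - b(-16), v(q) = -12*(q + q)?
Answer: 593582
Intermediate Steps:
b(w) = 33 + 3*w (b(w) = 3*(11 + w) = 33 + 3*w)
v(q) = -24*q
Q = -163 (Q = -178 - (33 + 3*(-16)) = -178 - (33 - 48) = -178 - 1*(-15) = -178 + 15 = -163)
-793*((Q - 177) + v(17)) + 418 = -793*((-163 - 177) - 24*17) + 418 = -793*(-340 - 408) + 418 = -793*(-748) + 418 = 593164 + 418 = 593582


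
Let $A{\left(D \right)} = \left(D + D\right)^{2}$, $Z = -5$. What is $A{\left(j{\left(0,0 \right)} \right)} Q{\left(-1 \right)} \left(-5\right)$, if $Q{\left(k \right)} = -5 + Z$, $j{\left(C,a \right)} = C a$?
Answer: $0$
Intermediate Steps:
$A{\left(D \right)} = 4 D^{2}$ ($A{\left(D \right)} = \left(2 D\right)^{2} = 4 D^{2}$)
$Q{\left(k \right)} = -10$ ($Q{\left(k \right)} = -5 - 5 = -10$)
$A{\left(j{\left(0,0 \right)} \right)} Q{\left(-1 \right)} \left(-5\right) = 4 \left(0 \cdot 0\right)^{2} \left(-10\right) \left(-5\right) = 4 \cdot 0^{2} \left(-10\right) \left(-5\right) = 4 \cdot 0 \left(-10\right) \left(-5\right) = 0 \left(-10\right) \left(-5\right) = 0 \left(-5\right) = 0$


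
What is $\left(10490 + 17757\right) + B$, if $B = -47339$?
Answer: $-19092$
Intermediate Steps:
$\left(10490 + 17757\right) + B = \left(10490 + 17757\right) - 47339 = 28247 - 47339 = -19092$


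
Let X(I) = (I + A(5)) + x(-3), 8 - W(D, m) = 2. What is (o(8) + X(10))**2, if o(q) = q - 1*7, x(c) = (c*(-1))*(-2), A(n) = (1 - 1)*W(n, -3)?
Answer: 25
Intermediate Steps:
W(D, m) = 6 (W(D, m) = 8 - 1*2 = 8 - 2 = 6)
A(n) = 0 (A(n) = (1 - 1)*6 = 0*6 = 0)
x(c) = 2*c (x(c) = -c*(-2) = 2*c)
o(q) = -7 + q (o(q) = q - 7 = -7 + q)
X(I) = -6 + I (X(I) = (I + 0) + 2*(-3) = I - 6 = -6 + I)
(o(8) + X(10))**2 = ((-7 + 8) + (-6 + 10))**2 = (1 + 4)**2 = 5**2 = 25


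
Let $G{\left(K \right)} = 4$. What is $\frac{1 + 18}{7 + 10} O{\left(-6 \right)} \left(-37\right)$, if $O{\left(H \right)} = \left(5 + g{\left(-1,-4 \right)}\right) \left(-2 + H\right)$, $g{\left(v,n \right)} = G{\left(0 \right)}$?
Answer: $\frac{50616}{17} \approx 2977.4$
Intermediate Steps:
$g{\left(v,n \right)} = 4$
$O{\left(H \right)} = -18 + 9 H$ ($O{\left(H \right)} = \left(5 + 4\right) \left(-2 + H\right) = 9 \left(-2 + H\right) = -18 + 9 H$)
$\frac{1 + 18}{7 + 10} O{\left(-6 \right)} \left(-37\right) = \frac{1 + 18}{7 + 10} \left(-18 + 9 \left(-6\right)\right) \left(-37\right) = \frac{19}{17} \left(-18 - 54\right) \left(-37\right) = 19 \cdot \frac{1}{17} \left(-72\right) \left(-37\right) = \frac{19}{17} \left(-72\right) \left(-37\right) = \left(- \frac{1368}{17}\right) \left(-37\right) = \frac{50616}{17}$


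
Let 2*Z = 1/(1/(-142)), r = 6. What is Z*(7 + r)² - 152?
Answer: -12151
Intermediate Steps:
Z = -71 (Z = 1/(2*(1/(-142))) = 1/(2*(-1/142)) = (½)*(-142) = -71)
Z*(7 + r)² - 152 = -71*(7 + 6)² - 152 = -71*13² - 152 = -71*169 - 152 = -11999 - 152 = -12151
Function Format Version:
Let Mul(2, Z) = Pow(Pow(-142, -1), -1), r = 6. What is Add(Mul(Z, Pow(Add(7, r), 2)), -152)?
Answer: -12151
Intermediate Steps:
Z = -71 (Z = Mul(Rational(1, 2), Pow(Pow(-142, -1), -1)) = Mul(Rational(1, 2), Pow(Rational(-1, 142), -1)) = Mul(Rational(1, 2), -142) = -71)
Add(Mul(Z, Pow(Add(7, r), 2)), -152) = Add(Mul(-71, Pow(Add(7, 6), 2)), -152) = Add(Mul(-71, Pow(13, 2)), -152) = Add(Mul(-71, 169), -152) = Add(-11999, -152) = -12151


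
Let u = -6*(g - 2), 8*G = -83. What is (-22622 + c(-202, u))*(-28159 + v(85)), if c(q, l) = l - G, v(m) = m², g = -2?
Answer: 1891397367/4 ≈ 4.7285e+8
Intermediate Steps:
G = -83/8 (G = (⅛)*(-83) = -83/8 ≈ -10.375)
u = 24 (u = -6*(-2 - 2) = -6*(-4) = 24)
c(q, l) = 83/8 + l (c(q, l) = l - 1*(-83/8) = l + 83/8 = 83/8 + l)
(-22622 + c(-202, u))*(-28159 + v(85)) = (-22622 + (83/8 + 24))*(-28159 + 85²) = (-22622 + 275/8)*(-28159 + 7225) = -180701/8*(-20934) = 1891397367/4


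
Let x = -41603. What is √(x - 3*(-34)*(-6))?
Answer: I*√42215 ≈ 205.46*I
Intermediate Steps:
√(x - 3*(-34)*(-6)) = √(-41603 - 3*(-34)*(-6)) = √(-41603 + 102*(-6)) = √(-41603 - 612) = √(-42215) = I*√42215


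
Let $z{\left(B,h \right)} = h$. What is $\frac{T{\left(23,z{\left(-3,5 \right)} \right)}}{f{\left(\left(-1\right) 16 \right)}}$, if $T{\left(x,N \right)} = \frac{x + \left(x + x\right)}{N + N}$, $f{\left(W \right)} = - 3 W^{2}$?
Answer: $- \frac{23}{2560} \approx -0.0089844$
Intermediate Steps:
$T{\left(x,N \right)} = \frac{3 x}{2 N}$ ($T{\left(x,N \right)} = \frac{x + 2 x}{2 N} = 3 x \frac{1}{2 N} = \frac{3 x}{2 N}$)
$\frac{T{\left(23,z{\left(-3,5 \right)} \right)}}{f{\left(\left(-1\right) 16 \right)}} = \frac{\frac{3}{2} \cdot 23 \cdot \frac{1}{5}}{\left(-3\right) \left(\left(-1\right) 16\right)^{2}} = \frac{\frac{3}{2} \cdot 23 \cdot \frac{1}{5}}{\left(-3\right) \left(-16\right)^{2}} = \frac{69}{10 \left(\left(-3\right) 256\right)} = \frac{69}{10 \left(-768\right)} = \frac{69}{10} \left(- \frac{1}{768}\right) = - \frac{23}{2560}$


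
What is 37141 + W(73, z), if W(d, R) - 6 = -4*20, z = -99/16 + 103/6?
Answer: 37067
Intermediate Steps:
z = 527/48 (z = -99*1/16 + 103*(⅙) = -99/16 + 103/6 = 527/48 ≈ 10.979)
W(d, R) = -74 (W(d, R) = 6 - 4*20 = 6 - 80 = -74)
37141 + W(73, z) = 37141 - 74 = 37067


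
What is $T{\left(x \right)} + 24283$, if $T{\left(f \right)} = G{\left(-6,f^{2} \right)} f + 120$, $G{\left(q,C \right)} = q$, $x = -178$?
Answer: $25471$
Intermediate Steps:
$T{\left(f \right)} = 120 - 6 f$ ($T{\left(f \right)} = - 6 f + 120 = 120 - 6 f$)
$T{\left(x \right)} + 24283 = \left(120 - -1068\right) + 24283 = \left(120 + 1068\right) + 24283 = 1188 + 24283 = 25471$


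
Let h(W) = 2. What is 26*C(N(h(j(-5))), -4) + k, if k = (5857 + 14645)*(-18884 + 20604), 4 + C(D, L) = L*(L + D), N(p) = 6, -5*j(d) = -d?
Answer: 35263128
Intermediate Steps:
j(d) = d/5 (j(d) = -(-1)*d/5 = d/5)
C(D, L) = -4 + L*(D + L) (C(D, L) = -4 + L*(L + D) = -4 + L*(D + L))
k = 35263440 (k = 20502*1720 = 35263440)
26*C(N(h(j(-5))), -4) + k = 26*(-4 + (-4)² + 6*(-4)) + 35263440 = 26*(-4 + 16 - 24) + 35263440 = 26*(-12) + 35263440 = -312 + 35263440 = 35263128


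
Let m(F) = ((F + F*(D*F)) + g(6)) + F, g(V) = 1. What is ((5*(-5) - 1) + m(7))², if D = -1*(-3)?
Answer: 18496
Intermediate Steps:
D = 3
m(F) = 1 + 2*F + 3*F² (m(F) = ((F + F*(3*F)) + 1) + F = ((F + 3*F²) + 1) + F = (1 + F + 3*F²) + F = 1 + 2*F + 3*F²)
((5*(-5) - 1) + m(7))² = ((5*(-5) - 1) + (1 + 2*7 + 3*7²))² = ((-25 - 1) + (1 + 14 + 3*49))² = (-26 + (1 + 14 + 147))² = (-26 + 162)² = 136² = 18496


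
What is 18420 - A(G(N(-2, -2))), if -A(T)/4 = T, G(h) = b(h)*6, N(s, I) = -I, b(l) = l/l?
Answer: 18444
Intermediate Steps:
b(l) = 1
G(h) = 6 (G(h) = 1*6 = 6)
A(T) = -4*T
18420 - A(G(N(-2, -2))) = 18420 - (-4)*6 = 18420 - 1*(-24) = 18420 + 24 = 18444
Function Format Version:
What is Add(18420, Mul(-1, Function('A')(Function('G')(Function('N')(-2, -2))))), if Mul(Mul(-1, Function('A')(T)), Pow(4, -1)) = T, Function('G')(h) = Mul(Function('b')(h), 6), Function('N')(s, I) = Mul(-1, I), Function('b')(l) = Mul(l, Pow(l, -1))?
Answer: 18444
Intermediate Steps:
Function('b')(l) = 1
Function('G')(h) = 6 (Function('G')(h) = Mul(1, 6) = 6)
Function('A')(T) = Mul(-4, T)
Add(18420, Mul(-1, Function('A')(Function('G')(Function('N')(-2, -2))))) = Add(18420, Mul(-1, Mul(-4, 6))) = Add(18420, Mul(-1, -24)) = Add(18420, 24) = 18444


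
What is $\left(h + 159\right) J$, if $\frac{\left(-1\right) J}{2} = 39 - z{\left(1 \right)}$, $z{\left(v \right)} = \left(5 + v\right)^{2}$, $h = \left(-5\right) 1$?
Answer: $-924$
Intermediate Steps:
$h = -5$
$J = -6$ ($J = - 2 \left(39 - \left(5 + 1\right)^{2}\right) = - 2 \left(39 - 6^{2}\right) = - 2 \left(39 - 36\right) = \left(-2\right) 3 = -6$)
$\left(h + 159\right) J = \left(-5 + 159\right) \left(-6\right) = 154 \left(-6\right) = -924$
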